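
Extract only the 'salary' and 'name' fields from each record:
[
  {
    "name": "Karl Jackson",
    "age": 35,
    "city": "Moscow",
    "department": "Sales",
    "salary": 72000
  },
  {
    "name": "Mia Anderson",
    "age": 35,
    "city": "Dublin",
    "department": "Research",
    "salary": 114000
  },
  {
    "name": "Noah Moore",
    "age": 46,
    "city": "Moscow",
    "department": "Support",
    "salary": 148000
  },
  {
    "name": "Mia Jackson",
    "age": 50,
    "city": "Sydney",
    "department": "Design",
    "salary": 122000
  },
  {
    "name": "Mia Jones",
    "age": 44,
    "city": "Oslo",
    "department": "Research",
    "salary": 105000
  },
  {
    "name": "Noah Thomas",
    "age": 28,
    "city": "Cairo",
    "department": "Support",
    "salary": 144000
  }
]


Original: 6 records with fields: name, age, city, department, salary
Keep: ['salary', 'name']
Drop: ['age', 'city', 'department']
Result: 6 records, 2 fields each

[
  {
    "salary": 72000,
    "name": "Karl Jackson"
  },
  {
    "salary": 114000,
    "name": "Mia Anderson"
  },
  {
    "salary": 148000,
    "name": "Noah Moore"
  },
  {
    "salary": 122000,
    "name": "Mia Jackson"
  },
  {
    "salary": 105000,
    "name": "Mia Jones"
  },
  {
    "salary": 144000,
    "name": "Noah Thomas"
  }
]


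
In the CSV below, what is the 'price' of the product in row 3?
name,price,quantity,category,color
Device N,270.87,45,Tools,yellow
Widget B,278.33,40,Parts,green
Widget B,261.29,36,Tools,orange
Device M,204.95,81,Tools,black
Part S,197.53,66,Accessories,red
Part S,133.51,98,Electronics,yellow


Query: Row 3 ('Widget B'), column 'price'
Value: 261.29

261.29


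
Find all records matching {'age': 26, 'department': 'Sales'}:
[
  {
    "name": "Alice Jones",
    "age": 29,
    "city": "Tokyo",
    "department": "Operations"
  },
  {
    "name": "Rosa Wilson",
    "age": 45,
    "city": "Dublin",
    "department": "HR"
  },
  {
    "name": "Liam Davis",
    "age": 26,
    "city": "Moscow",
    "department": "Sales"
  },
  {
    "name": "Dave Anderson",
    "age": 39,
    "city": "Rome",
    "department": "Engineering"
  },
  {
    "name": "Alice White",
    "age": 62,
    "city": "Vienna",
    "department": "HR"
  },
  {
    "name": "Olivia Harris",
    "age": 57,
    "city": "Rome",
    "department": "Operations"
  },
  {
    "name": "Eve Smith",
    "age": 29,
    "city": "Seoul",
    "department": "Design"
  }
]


Search criteria: {'age': 26, 'department': 'Sales'}

Checking 7 records:
  Alice Jones: {age: 29, department: Operations}
  Rosa Wilson: {age: 45, department: HR}
  Liam Davis: {age: 26, department: Sales} <-- MATCH
  Dave Anderson: {age: 39, department: Engineering}
  Alice White: {age: 62, department: HR}
  Olivia Harris: {age: 57, department: Operations}
  Eve Smith: {age: 29, department: Design}

Matches: ["Liam Davis"]

["Liam Davis"]


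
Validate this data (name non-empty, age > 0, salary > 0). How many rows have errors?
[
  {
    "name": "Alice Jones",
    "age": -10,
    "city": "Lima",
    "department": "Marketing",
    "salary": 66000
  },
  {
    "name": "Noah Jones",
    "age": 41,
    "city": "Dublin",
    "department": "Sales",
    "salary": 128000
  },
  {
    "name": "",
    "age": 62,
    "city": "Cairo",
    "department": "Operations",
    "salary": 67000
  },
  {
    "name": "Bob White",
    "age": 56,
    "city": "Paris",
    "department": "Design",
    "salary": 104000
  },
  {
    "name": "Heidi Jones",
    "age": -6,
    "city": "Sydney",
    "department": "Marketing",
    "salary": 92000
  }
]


Validating 5 records:
Rules: name non-empty, age > 0, salary > 0

  Row 1 (Alice Jones): negative age: -10
  Row 2 (Noah Jones): OK
  Row 3 (???): empty name
  Row 4 (Bob White): OK
  Row 5 (Heidi Jones): negative age: -6

Total errors: 3

3 errors


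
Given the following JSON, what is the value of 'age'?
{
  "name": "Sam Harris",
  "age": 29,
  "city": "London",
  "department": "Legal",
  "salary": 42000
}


Looking up field 'age'
Value: 29

29


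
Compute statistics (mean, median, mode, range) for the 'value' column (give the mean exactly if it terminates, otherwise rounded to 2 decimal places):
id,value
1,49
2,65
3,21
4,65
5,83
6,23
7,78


Data: [49, 65, 21, 65, 83, 23, 78]
Count: 7
Sum: 384
Mean: 384/7 ≈ 54.86 (rounded to 2 decimal places)
Sorted: [21, 23, 49, 65, 65, 78, 83]
Median: 65.0
Mode: 65 (2 times)
Range: 83 - 21 = 62
Min: 21, Max: 83

mean≈54.86, median=65.0, mode=65, range=62


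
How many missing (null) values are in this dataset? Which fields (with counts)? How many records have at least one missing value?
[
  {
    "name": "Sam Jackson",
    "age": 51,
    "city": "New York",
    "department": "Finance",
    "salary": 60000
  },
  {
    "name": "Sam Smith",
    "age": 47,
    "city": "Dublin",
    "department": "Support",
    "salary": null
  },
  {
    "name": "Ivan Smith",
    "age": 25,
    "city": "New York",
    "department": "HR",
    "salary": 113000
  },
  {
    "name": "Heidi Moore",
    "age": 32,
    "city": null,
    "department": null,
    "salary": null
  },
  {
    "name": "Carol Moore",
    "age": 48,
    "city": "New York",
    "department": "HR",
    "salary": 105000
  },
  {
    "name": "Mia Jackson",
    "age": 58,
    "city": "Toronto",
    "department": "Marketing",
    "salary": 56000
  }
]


Checking for missing (null) values in 6 records:

  Sam Jackson: complete
  Sam Smith: salary
  Ivan Smith: complete
  Heidi Moore: city, department, salary
  Carol Moore: complete
  Mia Jackson: complete

Per field:
  name: 0 missing
  age: 0 missing
  city: 1 missing
  department: 1 missing
  salary: 2 missing

Total missing values: 4
Records with any missing: 2

4 missing values (city: 1, department: 1, salary: 2); 2 incomplete records


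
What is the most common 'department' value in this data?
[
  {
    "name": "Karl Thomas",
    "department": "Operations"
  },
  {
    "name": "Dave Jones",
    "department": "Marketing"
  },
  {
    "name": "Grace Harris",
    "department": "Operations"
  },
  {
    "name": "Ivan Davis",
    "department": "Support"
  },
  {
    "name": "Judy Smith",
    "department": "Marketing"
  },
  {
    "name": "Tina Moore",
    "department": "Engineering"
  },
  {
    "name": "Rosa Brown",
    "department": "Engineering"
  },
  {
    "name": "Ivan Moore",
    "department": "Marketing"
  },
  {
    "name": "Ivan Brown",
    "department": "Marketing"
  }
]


Counting 'department' values across 9 records:

  Marketing: 4 ####
  Operations: 2 ##
  Engineering: 2 ##
  Support: 1 #

Most common: Marketing (4 times)

Marketing (4 times)


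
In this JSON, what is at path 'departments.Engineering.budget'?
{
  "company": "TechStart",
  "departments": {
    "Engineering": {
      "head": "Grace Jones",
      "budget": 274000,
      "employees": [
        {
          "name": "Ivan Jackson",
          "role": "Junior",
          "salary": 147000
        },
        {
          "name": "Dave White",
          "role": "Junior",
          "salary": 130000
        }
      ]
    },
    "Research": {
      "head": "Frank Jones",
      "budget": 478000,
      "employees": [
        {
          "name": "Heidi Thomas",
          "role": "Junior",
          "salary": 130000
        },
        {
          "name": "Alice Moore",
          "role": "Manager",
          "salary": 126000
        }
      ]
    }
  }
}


Path: departments.Engineering.budget

Navigate:
  -> departments
  -> Engineering
  -> budget = 274000

274000


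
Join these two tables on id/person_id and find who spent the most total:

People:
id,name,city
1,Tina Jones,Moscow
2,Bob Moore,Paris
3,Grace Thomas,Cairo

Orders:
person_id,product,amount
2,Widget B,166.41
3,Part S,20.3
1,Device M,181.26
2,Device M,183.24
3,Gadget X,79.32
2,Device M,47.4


Join on: people.id = orders.person_id

Joined rows:
  Bob Moore (Paris) bought Widget B for $166.41
  Grace Thomas (Cairo) bought Part S for $20.3
  Tina Jones (Moscow) bought Device M for $181.26
  Bob Moore (Paris) bought Device M for $183.24
  Grace Thomas (Cairo) bought Gadget X for $79.32
  Bob Moore (Paris) bought Device M for $47.4

Total per person:
  Bob Moore: $397.05
  Tina Jones: $181.26
  Grace Thomas: $99.62

Top spender: Bob Moore ($397.05)

Bob Moore ($397.05)


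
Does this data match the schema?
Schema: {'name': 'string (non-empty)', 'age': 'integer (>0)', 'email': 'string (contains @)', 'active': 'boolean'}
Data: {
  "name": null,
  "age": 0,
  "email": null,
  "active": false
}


Validating each field against schema:
  name: FAIL (null is not a string)
  age: FAIL (0 is not > 0)
  email: FAIL (null is not a string)
  active: OK (boolean)

Result: INVALID (3 errors: name, age, email)

INVALID (3 errors: name, age, email)


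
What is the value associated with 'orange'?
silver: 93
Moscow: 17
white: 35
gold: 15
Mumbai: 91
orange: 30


Looking up key 'orange'
Value: 30

30


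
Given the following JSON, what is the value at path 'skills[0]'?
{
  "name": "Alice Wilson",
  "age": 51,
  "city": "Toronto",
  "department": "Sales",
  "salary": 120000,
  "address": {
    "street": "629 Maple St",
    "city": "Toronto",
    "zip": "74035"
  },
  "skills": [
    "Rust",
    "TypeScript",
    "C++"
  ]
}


Query: skills[0]
Path: skills -> first element
Value: Rust

Rust


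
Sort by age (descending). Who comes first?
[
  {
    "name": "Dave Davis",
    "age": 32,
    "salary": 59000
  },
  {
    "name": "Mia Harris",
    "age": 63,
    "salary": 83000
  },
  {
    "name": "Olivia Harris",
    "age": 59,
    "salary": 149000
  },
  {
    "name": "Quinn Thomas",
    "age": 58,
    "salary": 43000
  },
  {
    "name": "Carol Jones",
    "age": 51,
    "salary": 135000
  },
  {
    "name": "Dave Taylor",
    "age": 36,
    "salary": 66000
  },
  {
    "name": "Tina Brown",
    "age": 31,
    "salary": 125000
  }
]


Sort by: age (descending)

Sorted order:
  1. Mia Harris (age = 63)
  2. Olivia Harris (age = 59)
  3. Quinn Thomas (age = 58)
  4. Carol Jones (age = 51)
  5. Dave Taylor (age = 36)
  6. Dave Davis (age = 32)
  7. Tina Brown (age = 31)

First: Mia Harris

Mia Harris


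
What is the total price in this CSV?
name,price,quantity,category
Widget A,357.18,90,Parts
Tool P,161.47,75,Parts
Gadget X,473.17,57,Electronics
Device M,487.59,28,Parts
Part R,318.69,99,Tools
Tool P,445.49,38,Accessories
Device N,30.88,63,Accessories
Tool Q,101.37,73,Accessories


Computing total price:
Values: [357.18, 161.47, 473.17, 487.59, 318.69, 445.49, 30.88, 101.37]
Sum = 2375.84

2375.84


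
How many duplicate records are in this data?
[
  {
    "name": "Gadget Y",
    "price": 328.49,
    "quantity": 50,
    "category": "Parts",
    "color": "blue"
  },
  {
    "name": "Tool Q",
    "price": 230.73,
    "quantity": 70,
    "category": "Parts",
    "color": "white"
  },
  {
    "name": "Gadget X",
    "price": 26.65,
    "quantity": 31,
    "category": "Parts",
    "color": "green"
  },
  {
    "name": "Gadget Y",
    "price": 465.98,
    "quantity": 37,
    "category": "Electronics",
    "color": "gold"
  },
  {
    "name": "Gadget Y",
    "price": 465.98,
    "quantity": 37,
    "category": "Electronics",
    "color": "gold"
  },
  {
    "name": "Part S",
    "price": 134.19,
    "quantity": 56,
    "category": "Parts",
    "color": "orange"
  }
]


Checking 6 records for duplicates:

  Row 1: Gadget Y ($328.49, qty 50)
  Row 2: Tool Q ($230.73, qty 70)
  Row 3: Gadget X ($26.65, qty 31)
  Row 4: Gadget Y ($465.98, qty 37)
  Row 5: Gadget Y ($465.98, qty 37) <-- DUPLICATE
  Row 6: Part S ($134.19, qty 56)

Duplicates found: 1
Unique records: 5

1 duplicates, 5 unique


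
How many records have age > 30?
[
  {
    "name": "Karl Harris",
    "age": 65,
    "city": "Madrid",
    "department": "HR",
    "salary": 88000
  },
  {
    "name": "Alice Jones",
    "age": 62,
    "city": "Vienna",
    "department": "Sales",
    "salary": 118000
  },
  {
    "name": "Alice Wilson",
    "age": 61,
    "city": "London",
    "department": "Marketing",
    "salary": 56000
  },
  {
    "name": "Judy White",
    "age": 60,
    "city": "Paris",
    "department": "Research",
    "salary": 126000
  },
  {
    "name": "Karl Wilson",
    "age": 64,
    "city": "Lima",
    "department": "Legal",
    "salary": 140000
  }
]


Data: 5 records
Condition: age > 30

Checking each record:
  Karl Harris: 65 MATCH
  Alice Jones: 62 MATCH
  Alice Wilson: 61 MATCH
  Judy White: 60 MATCH
  Karl Wilson: 64 MATCH

Count: 5

5


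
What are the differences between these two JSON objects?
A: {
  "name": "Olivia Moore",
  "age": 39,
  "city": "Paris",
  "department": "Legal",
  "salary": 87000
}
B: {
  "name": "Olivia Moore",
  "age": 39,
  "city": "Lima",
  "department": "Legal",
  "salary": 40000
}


Comparing each field (in key order):
  name: same
  age: same
  city: DIFFERENT
  department: same
  salary: DIFFERENT
Differences:
  city: Paris -> Lima
  salary: 87000 -> 40000

2 field(s) changed

2 changes: city, salary


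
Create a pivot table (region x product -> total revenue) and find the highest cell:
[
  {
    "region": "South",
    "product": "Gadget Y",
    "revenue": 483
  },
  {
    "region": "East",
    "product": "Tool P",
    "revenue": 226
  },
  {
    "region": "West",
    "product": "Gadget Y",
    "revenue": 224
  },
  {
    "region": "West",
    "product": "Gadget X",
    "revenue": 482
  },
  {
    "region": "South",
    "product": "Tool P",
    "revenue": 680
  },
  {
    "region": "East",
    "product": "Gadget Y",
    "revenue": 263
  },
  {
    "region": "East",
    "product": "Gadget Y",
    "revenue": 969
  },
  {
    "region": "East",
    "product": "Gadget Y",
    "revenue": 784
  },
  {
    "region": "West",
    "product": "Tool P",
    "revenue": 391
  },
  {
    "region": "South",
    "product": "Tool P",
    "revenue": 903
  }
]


Pivot: region (rows) x product (columns) -> total revenue

     Gadget X      Gadget Y      Tool P      
East             0          2016           226  
South            0           483          1583  
West           482           224           391  

Highest: East / Gadget Y = $2016

East / Gadget Y = $2016


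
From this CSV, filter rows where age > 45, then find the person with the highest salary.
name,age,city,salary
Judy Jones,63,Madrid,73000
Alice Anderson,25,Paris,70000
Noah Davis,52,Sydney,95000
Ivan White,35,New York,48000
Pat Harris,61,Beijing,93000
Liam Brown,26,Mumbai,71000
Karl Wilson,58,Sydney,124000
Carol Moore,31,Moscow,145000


Filter: age > 45
Sort by: salary (descending)

Filtered records (4):
  Karl Wilson, age 58, salary $124000
  Noah Davis, age 52, salary $95000
  Pat Harris, age 61, salary $93000
  Judy Jones, age 63, salary $73000

Highest salary: Karl Wilson ($124000)

Karl Wilson


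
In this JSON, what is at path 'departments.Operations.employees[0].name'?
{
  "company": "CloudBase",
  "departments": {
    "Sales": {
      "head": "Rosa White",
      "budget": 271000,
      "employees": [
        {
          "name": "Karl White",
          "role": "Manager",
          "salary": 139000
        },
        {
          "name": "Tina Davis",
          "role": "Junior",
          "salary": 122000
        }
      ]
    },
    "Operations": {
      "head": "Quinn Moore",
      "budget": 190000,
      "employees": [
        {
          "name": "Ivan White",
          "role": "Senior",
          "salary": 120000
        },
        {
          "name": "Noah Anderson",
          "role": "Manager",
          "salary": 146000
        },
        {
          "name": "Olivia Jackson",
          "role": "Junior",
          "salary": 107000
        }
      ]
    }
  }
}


Path: departments.Operations.employees[0].name

Navigate:
  -> departments
  -> Operations
  -> employees[0].name = 'Ivan White'

Ivan White


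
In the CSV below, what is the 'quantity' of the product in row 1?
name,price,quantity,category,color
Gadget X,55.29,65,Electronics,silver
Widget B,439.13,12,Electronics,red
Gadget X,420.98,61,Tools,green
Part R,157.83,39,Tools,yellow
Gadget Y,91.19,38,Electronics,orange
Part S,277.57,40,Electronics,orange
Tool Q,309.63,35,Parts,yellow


Query: Row 1 ('Gadget X'), column 'quantity'
Value: 65

65


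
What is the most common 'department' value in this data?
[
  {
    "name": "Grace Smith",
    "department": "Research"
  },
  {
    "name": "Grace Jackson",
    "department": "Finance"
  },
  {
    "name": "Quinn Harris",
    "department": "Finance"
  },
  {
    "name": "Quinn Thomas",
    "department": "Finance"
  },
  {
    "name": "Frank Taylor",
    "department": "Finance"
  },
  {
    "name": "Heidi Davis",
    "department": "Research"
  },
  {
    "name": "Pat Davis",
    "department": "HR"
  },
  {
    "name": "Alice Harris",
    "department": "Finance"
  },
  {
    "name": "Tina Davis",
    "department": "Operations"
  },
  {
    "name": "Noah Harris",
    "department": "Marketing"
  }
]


Counting 'department' values across 10 records:

  Finance: 5 #####
  Research: 2 ##
  HR: 1 #
  Operations: 1 #
  Marketing: 1 #

Most common: Finance (5 times)

Finance (5 times)


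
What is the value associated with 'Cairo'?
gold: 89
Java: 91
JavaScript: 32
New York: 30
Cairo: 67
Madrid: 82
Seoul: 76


Looking up key 'Cairo'
Value: 67

67


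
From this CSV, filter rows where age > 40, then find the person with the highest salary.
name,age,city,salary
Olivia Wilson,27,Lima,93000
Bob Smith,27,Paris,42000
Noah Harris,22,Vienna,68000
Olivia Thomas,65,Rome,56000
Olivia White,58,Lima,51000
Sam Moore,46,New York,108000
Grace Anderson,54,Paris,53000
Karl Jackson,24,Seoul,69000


Filter: age > 40
Sort by: salary (descending)

Filtered records (4):
  Sam Moore, age 46, salary $108000
  Olivia Thomas, age 65, salary $56000
  Grace Anderson, age 54, salary $53000
  Olivia White, age 58, salary $51000

Highest salary: Sam Moore ($108000)

Sam Moore


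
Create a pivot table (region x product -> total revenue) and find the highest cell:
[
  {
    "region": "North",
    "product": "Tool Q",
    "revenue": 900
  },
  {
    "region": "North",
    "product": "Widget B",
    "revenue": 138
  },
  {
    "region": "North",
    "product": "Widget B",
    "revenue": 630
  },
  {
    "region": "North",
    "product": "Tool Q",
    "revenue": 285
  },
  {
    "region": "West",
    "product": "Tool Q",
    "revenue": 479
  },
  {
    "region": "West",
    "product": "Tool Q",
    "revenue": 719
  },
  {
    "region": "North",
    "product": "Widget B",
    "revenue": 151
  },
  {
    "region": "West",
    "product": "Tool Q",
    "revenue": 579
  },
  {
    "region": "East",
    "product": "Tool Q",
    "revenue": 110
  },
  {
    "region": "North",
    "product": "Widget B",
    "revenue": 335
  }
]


Pivot: region (rows) x product (columns) -> total revenue

     Tool Q        Widget B    
East           110             0  
North         1185          1254  
West          1777             0  

Highest: West / Tool Q = $1777

West / Tool Q = $1777


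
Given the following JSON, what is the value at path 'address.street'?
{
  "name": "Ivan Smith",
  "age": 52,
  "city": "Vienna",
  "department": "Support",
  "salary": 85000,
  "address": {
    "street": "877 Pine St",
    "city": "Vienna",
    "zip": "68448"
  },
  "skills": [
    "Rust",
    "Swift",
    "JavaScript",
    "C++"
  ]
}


Query: address.street
Path: address -> street
Value: 877 Pine St

877 Pine St


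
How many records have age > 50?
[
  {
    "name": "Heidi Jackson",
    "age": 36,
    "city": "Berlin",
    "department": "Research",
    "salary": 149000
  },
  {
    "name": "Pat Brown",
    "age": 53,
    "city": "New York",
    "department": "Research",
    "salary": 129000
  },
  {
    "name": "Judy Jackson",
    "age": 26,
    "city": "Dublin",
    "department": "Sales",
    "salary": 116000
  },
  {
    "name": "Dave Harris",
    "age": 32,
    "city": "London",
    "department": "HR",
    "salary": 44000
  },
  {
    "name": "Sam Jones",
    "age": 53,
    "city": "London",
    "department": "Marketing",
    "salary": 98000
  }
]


Data: 5 records
Condition: age > 50

Checking each record:
  Heidi Jackson: 36
  Pat Brown: 53 MATCH
  Judy Jackson: 26
  Dave Harris: 32
  Sam Jones: 53 MATCH

Count: 2

2


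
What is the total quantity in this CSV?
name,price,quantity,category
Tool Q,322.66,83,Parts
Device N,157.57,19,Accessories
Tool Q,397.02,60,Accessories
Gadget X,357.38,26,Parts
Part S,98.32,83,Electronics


Computing total quantity:
Values: [83, 19, 60, 26, 83]
Sum = 271

271


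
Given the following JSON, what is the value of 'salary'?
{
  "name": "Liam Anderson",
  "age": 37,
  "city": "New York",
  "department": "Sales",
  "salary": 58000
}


Looking up field 'salary'
Value: 58000

58000


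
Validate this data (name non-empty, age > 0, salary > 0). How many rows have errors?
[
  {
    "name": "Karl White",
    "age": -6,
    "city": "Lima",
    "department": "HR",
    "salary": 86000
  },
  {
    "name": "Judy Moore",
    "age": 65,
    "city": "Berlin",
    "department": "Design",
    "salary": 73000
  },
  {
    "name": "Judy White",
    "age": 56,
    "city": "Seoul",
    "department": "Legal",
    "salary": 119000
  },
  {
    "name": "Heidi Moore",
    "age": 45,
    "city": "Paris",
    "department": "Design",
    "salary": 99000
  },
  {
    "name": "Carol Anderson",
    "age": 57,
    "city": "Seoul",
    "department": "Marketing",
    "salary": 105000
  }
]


Validating 5 records:
Rules: name non-empty, age > 0, salary > 0

  Row 1 (Karl White): negative age: -6
  Row 2 (Judy Moore): OK
  Row 3 (Judy White): OK
  Row 4 (Heidi Moore): OK
  Row 5 (Carol Anderson): OK

Total errors: 1

1 errors


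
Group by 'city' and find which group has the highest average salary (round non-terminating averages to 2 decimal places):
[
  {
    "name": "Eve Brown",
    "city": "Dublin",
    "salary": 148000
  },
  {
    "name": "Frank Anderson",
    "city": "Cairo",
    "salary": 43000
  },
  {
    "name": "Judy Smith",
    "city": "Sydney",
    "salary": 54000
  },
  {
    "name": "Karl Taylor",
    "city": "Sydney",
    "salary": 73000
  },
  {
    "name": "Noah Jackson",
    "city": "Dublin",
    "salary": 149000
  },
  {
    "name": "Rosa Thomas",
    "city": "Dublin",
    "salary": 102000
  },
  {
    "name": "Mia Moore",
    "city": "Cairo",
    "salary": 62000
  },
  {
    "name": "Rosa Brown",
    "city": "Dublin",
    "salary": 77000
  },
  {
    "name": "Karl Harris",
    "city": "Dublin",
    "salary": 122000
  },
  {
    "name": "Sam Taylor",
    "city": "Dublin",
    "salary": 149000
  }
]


Group by: city

Groups:
  Cairo: 2 people, avg salary = 105000/2 = $52500
  Dublin: 6 people, avg salary = 747000/6 = $124500
  Sydney: 2 people, avg salary = 127000/2 = $63500

Highest average salary: Dublin ($124500)

Dublin ($124500)


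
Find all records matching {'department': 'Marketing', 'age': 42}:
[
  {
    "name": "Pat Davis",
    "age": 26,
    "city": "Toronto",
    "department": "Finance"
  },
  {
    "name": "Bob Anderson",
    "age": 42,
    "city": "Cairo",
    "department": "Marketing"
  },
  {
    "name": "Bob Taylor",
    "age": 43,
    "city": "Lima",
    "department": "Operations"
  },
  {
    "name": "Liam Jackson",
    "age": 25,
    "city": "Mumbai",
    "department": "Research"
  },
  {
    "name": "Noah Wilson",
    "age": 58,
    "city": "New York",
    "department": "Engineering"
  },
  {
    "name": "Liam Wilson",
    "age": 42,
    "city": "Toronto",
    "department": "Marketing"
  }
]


Search criteria: {'department': 'Marketing', 'age': 42}

Checking 6 records:
  Pat Davis: {department: Finance, age: 26}
  Bob Anderson: {department: Marketing, age: 42} <-- MATCH
  Bob Taylor: {department: Operations, age: 43}
  Liam Jackson: {department: Research, age: 25}
  Noah Wilson: {department: Engineering, age: 58}
  Liam Wilson: {department: Marketing, age: 42} <-- MATCH

Matches: ["Bob Anderson", "Liam Wilson"]

["Bob Anderson", "Liam Wilson"]


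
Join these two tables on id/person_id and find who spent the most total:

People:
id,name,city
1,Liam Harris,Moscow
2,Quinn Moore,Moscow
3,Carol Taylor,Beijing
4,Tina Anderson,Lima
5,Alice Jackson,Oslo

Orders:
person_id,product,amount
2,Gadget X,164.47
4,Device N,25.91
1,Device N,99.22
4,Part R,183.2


Join on: people.id = orders.person_id

Joined rows:
  Quinn Moore (Moscow) bought Gadget X for $164.47
  Tina Anderson (Lima) bought Device N for $25.91
  Liam Harris (Moscow) bought Device N for $99.22
  Tina Anderson (Lima) bought Part R for $183.2

Total per person:
  Tina Anderson: $209.11
  Quinn Moore: $164.47
  Liam Harris: $99.22

Top spender: Tina Anderson ($209.11)

Tina Anderson ($209.11)


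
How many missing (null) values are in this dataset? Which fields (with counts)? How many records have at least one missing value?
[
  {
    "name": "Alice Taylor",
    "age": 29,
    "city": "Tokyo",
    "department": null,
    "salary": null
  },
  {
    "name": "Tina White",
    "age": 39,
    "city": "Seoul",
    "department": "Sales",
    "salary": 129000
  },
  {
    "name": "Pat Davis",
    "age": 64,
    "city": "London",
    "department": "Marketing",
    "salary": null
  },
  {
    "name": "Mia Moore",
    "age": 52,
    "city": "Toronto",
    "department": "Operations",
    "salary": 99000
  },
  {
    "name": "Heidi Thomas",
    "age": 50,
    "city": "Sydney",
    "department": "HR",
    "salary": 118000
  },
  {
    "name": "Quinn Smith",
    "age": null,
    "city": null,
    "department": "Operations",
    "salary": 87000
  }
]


Checking for missing (null) values in 6 records:

  Alice Taylor: department, salary
  Tina White: complete
  Pat Davis: salary
  Mia Moore: complete
  Heidi Thomas: complete
  Quinn Smith: age, city

Per field:
  name: 0 missing
  age: 1 missing
  city: 1 missing
  department: 1 missing
  salary: 2 missing

Total missing values: 5
Records with any missing: 3

5 missing values (age: 1, city: 1, department: 1, salary: 2); 3 incomplete records


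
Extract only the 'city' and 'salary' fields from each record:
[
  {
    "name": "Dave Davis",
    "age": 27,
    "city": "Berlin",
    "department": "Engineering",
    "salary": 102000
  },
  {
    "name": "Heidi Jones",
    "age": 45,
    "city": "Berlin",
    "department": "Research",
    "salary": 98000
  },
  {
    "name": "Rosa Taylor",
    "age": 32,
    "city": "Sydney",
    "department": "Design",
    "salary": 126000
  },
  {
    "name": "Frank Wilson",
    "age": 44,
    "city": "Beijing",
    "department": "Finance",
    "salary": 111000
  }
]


Original: 4 records with fields: name, age, city, department, salary
Keep: ['city', 'salary']
Drop: ['name', 'age', 'department']
Result: 4 records, 2 fields each

[
  {
    "city": "Berlin",
    "salary": 102000
  },
  {
    "city": "Berlin",
    "salary": 98000
  },
  {
    "city": "Sydney",
    "salary": 126000
  },
  {
    "city": "Beijing",
    "salary": 111000
  }
]


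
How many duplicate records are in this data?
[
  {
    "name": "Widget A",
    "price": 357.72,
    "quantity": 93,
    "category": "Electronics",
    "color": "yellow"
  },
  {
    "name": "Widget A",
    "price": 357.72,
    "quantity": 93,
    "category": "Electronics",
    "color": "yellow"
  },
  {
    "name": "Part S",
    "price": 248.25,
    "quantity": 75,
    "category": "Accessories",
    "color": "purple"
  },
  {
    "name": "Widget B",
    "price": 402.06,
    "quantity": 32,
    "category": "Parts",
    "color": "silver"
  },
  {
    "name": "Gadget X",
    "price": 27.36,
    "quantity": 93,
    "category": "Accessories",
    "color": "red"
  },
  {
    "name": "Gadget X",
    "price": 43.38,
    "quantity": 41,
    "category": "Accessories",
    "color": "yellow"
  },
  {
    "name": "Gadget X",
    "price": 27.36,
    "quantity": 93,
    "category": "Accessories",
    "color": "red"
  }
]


Checking 7 records for duplicates:

  Row 1: Widget A ($357.72, qty 93)
  Row 2: Widget A ($357.72, qty 93) <-- DUPLICATE
  Row 3: Part S ($248.25, qty 75)
  Row 4: Widget B ($402.06, qty 32)
  Row 5: Gadget X ($27.36, qty 93)
  Row 6: Gadget X ($43.38, qty 41)
  Row 7: Gadget X ($27.36, qty 93) <-- DUPLICATE

Duplicates found: 2
Unique records: 5

2 duplicates, 5 unique


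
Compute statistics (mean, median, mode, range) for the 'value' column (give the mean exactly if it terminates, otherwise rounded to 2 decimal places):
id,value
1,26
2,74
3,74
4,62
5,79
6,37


Data: [26, 74, 74, 62, 79, 37]
Count: 6
Sum: 352
Mean: 352/6 ≈ 58.67 (rounded to 2 decimal places)
Sorted: [26, 37, 62, 74, 74, 79]
Median: 68.0
Mode: 74 (2 times)
Range: 79 - 26 = 53
Min: 26, Max: 79

mean≈58.67, median=68.0, mode=74, range=53


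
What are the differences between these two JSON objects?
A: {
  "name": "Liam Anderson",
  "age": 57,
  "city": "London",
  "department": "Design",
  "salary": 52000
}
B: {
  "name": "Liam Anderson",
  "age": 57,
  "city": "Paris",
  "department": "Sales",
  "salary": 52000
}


Comparing each field (in key order):
  name: same
  age: same
  city: DIFFERENT
  department: DIFFERENT
  salary: same
Differences:
  city: London -> Paris
  department: Design -> Sales

2 field(s) changed

2 changes: city, department


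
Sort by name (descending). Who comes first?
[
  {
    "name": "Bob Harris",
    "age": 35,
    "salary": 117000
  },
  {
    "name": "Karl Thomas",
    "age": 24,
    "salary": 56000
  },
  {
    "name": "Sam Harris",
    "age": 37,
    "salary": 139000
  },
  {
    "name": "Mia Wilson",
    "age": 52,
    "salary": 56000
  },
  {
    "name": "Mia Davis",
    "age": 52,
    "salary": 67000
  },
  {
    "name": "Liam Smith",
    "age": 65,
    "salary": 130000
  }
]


Sort by: name (descending)

Sorted order:
  1. Sam Harris (name = Sam Harris)
  2. Mia Wilson (name = Mia Wilson)
  3. Mia Davis (name = Mia Davis)
  4. Liam Smith (name = Liam Smith)
  5. Karl Thomas (name = Karl Thomas)
  6. Bob Harris (name = Bob Harris)

First: Sam Harris

Sam Harris


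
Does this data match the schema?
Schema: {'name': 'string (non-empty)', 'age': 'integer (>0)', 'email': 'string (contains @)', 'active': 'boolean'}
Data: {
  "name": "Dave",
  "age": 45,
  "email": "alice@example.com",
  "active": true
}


Validating each field against schema:
  name: OK (non-empty string)
  age: OK (positive integer)
  email: OK (string with @)
  active: OK (boolean)

Result: VALID

VALID


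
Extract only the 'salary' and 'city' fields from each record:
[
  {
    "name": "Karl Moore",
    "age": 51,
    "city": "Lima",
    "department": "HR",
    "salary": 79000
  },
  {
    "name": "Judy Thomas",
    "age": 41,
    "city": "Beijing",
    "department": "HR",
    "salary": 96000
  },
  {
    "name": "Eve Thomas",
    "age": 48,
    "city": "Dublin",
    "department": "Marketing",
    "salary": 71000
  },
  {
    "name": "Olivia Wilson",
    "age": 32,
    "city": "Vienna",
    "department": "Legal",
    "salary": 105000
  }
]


Original: 4 records with fields: name, age, city, department, salary
Keep: ['salary', 'city']
Drop: ['name', 'age', 'department']
Result: 4 records, 2 fields each

[
  {
    "salary": 79000,
    "city": "Lima"
  },
  {
    "salary": 96000,
    "city": "Beijing"
  },
  {
    "salary": 71000,
    "city": "Dublin"
  },
  {
    "salary": 105000,
    "city": "Vienna"
  }
]


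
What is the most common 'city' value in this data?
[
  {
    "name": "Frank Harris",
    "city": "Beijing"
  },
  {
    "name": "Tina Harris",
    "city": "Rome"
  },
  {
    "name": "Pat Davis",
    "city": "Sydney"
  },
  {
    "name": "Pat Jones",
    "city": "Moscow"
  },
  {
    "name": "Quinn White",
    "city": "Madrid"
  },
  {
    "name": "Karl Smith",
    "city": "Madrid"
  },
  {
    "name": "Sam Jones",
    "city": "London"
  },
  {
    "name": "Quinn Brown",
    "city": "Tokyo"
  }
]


Counting 'city' values across 8 records:

  Madrid: 2 ##
  Beijing: 1 #
  Rome: 1 #
  Sydney: 1 #
  Moscow: 1 #
  London: 1 #
  Tokyo: 1 #

Most common: Madrid (2 times)

Madrid (2 times)


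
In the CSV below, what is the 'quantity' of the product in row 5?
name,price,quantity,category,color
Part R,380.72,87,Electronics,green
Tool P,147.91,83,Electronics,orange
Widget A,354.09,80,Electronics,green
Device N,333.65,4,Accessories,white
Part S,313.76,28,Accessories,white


Query: Row 5 ('Part S'), column 'quantity'
Value: 28

28


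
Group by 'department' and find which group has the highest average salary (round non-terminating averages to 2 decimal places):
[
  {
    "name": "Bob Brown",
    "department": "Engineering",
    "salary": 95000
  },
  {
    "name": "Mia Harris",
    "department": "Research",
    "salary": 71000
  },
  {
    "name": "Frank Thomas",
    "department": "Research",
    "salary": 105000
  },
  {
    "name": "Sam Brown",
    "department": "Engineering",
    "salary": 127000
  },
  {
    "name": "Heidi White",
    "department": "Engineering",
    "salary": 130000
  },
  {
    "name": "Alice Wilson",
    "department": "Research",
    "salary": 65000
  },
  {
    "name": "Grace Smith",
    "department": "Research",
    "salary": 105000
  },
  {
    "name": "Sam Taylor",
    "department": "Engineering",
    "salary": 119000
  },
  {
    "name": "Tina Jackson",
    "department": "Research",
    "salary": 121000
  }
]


Group by: department

Groups:
  Engineering: 4 people, avg salary = 471000/4 = $117750
  Research: 5 people, avg salary = 467000/5 = $93400

Highest average salary: Engineering ($117750)

Engineering ($117750)


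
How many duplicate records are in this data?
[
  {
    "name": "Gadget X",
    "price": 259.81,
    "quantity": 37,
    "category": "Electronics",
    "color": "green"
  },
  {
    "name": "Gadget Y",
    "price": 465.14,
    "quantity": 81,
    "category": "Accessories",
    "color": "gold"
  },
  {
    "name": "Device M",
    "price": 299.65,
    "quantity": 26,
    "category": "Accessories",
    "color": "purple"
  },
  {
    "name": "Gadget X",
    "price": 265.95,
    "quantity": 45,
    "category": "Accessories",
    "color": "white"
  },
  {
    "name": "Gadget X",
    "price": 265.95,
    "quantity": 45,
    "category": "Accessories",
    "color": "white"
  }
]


Checking 5 records for duplicates:

  Row 1: Gadget X ($259.81, qty 37)
  Row 2: Gadget Y ($465.14, qty 81)
  Row 3: Device M ($299.65, qty 26)
  Row 4: Gadget X ($265.95, qty 45)
  Row 5: Gadget X ($265.95, qty 45) <-- DUPLICATE

Duplicates found: 1
Unique records: 4

1 duplicates, 4 unique


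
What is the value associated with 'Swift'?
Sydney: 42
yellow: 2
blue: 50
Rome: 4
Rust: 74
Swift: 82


Looking up key 'Swift'
Value: 82

82


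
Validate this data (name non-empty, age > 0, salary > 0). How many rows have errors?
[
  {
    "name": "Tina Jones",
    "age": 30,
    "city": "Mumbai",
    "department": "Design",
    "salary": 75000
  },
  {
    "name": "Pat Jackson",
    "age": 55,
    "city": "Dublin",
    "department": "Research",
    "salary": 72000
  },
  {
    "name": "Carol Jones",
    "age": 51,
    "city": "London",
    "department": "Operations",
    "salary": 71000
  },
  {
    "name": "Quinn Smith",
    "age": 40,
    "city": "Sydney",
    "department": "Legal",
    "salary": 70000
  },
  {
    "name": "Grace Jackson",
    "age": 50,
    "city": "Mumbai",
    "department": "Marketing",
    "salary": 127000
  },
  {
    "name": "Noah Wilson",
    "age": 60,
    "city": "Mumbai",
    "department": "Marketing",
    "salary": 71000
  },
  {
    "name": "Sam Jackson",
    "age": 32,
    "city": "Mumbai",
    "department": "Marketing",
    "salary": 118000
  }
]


Validating 7 records:
Rules: name non-empty, age > 0, salary > 0

  Row 1 (Tina Jones): OK
  Row 2 (Pat Jackson): OK
  Row 3 (Carol Jones): OK
  Row 4 (Quinn Smith): OK
  Row 5 (Grace Jackson): OK
  Row 6 (Noah Wilson): OK
  Row 7 (Sam Jackson): OK

Total errors: 0

0 errors


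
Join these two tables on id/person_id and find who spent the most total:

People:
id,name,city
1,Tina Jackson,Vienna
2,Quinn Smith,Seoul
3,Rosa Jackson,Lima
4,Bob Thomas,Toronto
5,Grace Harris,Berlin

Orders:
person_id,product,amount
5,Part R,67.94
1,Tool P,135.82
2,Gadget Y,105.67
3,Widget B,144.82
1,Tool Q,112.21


Join on: people.id = orders.person_id

Joined rows:
  Grace Harris (Berlin) bought Part R for $67.94
  Tina Jackson (Vienna) bought Tool P for $135.82
  Quinn Smith (Seoul) bought Gadget Y for $105.67
  Rosa Jackson (Lima) bought Widget B for $144.82
  Tina Jackson (Vienna) bought Tool Q for $112.21

Total per person:
  Tina Jackson: $248.03
  Rosa Jackson: $144.82
  Quinn Smith: $105.67
  Grace Harris: $67.94

Top spender: Tina Jackson ($248.03)

Tina Jackson ($248.03)


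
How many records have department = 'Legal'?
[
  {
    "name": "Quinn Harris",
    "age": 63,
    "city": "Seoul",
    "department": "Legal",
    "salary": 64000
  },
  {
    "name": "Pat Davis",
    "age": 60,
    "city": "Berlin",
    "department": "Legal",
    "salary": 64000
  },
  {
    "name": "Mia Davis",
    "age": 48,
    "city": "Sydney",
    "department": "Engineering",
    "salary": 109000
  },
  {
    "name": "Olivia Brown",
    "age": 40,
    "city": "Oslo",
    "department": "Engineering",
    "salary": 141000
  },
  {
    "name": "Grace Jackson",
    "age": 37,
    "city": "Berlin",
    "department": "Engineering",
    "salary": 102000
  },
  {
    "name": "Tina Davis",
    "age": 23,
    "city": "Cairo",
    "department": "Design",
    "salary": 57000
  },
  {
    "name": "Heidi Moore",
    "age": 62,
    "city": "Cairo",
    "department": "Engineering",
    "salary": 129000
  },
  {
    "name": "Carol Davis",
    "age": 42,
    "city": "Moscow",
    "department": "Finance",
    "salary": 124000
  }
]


Data: 8 records
Condition: department = 'Legal'

Checking each record:
  Quinn Harris: Legal MATCH
  Pat Davis: Legal MATCH
  Mia Davis: Engineering
  Olivia Brown: Engineering
  Grace Jackson: Engineering
  Tina Davis: Design
  Heidi Moore: Engineering
  Carol Davis: Finance

Count: 2

2


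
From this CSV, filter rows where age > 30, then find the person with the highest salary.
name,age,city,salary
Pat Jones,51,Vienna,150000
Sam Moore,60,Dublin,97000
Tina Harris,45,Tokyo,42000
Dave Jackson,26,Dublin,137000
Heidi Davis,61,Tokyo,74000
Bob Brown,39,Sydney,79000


Filter: age > 30
Sort by: salary (descending)

Filtered records (5):
  Pat Jones, age 51, salary $150000
  Sam Moore, age 60, salary $97000
  Bob Brown, age 39, salary $79000
  Heidi Davis, age 61, salary $74000
  Tina Harris, age 45, salary $42000

Highest salary: Pat Jones ($150000)

Pat Jones


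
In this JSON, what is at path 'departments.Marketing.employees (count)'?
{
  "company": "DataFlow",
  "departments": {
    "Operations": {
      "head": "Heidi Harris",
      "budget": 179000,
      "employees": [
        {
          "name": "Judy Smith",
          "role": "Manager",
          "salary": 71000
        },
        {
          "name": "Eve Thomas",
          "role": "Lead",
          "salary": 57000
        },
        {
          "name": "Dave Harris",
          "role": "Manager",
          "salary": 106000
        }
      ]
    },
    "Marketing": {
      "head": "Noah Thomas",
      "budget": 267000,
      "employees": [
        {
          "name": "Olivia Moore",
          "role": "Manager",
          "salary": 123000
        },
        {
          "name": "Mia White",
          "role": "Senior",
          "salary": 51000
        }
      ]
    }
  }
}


Path: departments.Marketing.employees (count)

Navigate:
  -> departments
  -> Marketing
  -> employees (array, length 2)

2


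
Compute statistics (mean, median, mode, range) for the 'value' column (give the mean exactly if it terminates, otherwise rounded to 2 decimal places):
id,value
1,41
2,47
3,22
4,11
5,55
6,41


Data: [41, 47, 22, 11, 55, 41]
Count: 6
Sum: 217
Mean: 217/6 ≈ 36.17 (rounded to 2 decimal places)
Sorted: [11, 22, 41, 41, 47, 55]
Median: 41.0
Mode: 41 (2 times)
Range: 55 - 11 = 44
Min: 11, Max: 55

mean≈36.17, median=41.0, mode=41, range=44


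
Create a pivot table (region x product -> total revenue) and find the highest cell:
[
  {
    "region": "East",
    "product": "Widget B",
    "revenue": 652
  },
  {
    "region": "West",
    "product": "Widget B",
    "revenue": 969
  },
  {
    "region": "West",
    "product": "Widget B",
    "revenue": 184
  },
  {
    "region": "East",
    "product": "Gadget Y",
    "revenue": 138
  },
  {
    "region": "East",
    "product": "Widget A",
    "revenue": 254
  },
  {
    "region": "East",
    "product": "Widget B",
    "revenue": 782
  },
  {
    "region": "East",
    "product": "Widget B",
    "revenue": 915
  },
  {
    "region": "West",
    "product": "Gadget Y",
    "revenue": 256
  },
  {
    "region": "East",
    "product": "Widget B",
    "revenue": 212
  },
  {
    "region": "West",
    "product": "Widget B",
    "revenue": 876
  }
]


Pivot: region (rows) x product (columns) -> total revenue

     Gadget Y      Widget A      Widget B    
East           138           254          2561  
West           256             0          2029  

Highest: East / Widget B = $2561

East / Widget B = $2561
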